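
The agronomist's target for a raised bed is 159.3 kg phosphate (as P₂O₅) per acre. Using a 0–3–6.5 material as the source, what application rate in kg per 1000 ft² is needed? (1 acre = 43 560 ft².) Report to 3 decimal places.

Product per acre = 159.3 / 3% = 5310 kg.
Convert to per 1000 ft²: 5310 × 0.0229568 = 121.9008 kg.

121.901 kg of product per thousand sq ft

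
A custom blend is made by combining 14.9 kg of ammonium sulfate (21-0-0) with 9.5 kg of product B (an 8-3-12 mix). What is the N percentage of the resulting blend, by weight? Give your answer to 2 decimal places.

15.94% N

Total mass = 14.9 + 9.5 = 24.4 kg.
N mass = 21%×14.9 + 8%×9.5 = 3.889 kg.
% N = 3.889 / 24.4 = 15.9385%.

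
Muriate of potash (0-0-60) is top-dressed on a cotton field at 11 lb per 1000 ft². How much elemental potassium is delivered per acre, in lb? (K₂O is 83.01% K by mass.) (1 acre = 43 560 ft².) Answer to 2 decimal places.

K₂O per 1000 ft² = 11 × 60% = 6.6 lb.
Elemental K = 6.6 × 0.8301 = 5.47866 lb per 1000 ft².
Convert to per acre: 5.47866 × 43.56 = 238.6504 lb.

238.65 lb K per acre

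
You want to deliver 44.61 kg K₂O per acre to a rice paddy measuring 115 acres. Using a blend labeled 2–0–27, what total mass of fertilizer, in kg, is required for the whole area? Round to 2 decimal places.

19000.56 kg

Product per acre = 44.61 / 27% = 165.222 kg.
Total product = 165.222 × 115 = 19000.556 kg.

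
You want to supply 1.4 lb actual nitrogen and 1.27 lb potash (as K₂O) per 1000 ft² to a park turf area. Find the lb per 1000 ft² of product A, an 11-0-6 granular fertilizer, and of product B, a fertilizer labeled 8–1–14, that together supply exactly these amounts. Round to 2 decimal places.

With a, b = lb per 1000 ft² of product A and product B:
N: 0.11·a + 0.08·b = 1.4
K₂O: 0.06·a + 0.14·b = 1.27
Eliminate a: (row1) − 0.11/0.06·(row2) → -0.176667·b = -0.928333, so b = 5.25472.
Back-substitute: a = (1.4 − 0.08·5.25472) / 0.11 = 8.90566.

8.91 lb product A, 5.25 lb product B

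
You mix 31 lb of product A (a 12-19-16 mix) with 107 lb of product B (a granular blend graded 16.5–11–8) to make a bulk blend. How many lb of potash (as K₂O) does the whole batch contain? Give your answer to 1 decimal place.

K₂O mass = 16%×31 + 8%×107 = 13.52 lb.

13.5 lb K₂O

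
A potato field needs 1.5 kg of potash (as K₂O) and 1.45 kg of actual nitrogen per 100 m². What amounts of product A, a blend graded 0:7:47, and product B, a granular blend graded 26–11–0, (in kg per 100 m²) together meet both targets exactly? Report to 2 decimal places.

With a, b = kg per 100 m² of product A and product B:
K₂O: 0.47·a + 0·b = 1.5
N: 0·a + 0.26·b = 1.45
Solving simultaneously: a = 3.19149, b = 5.57692.

3.19 kg product A, 5.58 kg product B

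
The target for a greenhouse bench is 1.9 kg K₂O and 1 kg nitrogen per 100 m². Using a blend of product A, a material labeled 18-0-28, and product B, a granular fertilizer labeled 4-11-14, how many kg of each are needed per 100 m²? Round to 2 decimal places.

4.57 kg product A, 4.43 kg product B

Let a = kg of product A, b = kg of product B (per 100 m²).
K₂O: 0.28·a + 0.14·b = 1.9
N: 0.18·a + 0.04·b = 1
Eliminate b: (row1) − 0.14/0.04·(row2) → -0.35·a = -1.6, so a = 4.57143.
Then b = (1 − 0.18·4.57143) / 0.04 = 4.42857.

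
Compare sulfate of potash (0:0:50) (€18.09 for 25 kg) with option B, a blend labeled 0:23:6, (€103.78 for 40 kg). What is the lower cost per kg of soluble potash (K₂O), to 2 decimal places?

sulfate of potash: K₂O per bag = 25 × 50% = 12.5 kg; cost = 18.09 / 12.5 = €1.4472/kg K₂O.
option B: K₂O per bag = 40 × 6% = 2.4 kg; cost = 103.78 / 2.4 = €43.2417/kg K₂O.
sulfate of potash is cheaper.

€1.45 per kg K₂O (sulfate of potash)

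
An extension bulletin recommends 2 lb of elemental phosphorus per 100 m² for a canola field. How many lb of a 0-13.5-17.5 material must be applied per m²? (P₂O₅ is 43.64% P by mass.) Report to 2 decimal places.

As P₂O₅: 2 / 0.4364 = 4.58295 lb per 100 m².
Product per 100 m² = 4.58295 / 13.5% = 33.9478 lb.
Convert to per m²: 33.9478 × 0.01 = 0.339478 lb.

0.34 lb of product per sq m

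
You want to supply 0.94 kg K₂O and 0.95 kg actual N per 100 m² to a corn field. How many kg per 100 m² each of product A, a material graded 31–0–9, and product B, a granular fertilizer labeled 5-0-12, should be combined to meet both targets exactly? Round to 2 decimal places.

Per-100 m² balance (a = product A, b = product B):
K₂O: 0.09·a + 0.12·b = 0.94
N: 0.31·a + 0.05·b = 0.95
Eliminate b: (row1) − 0.12/0.05·(row2) → -0.654·a = -1.34, so a = 2.04893.
Then b = (0.95 − 0.31·2.04893) / 0.05 = 6.29664.

2.05 kg product A, 6.30 kg product B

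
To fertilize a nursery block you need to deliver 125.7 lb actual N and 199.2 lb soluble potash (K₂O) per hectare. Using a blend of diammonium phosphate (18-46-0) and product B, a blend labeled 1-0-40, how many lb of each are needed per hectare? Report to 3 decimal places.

670.667 lb diammonium phosphate, 498.000 lb product B

With a, b = lb per hectare of diammonium phosphate and product B:
N: 0.18·a + 0.01·b = 125.7
K₂O: 0·a + 0.4·b = 199.2
Solving simultaneously: a = 670.6667, b = 498.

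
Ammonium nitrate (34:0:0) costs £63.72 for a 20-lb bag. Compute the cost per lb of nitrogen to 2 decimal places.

£9.37 per lb N

N in bag = 20 × 34% = 6.8 lb.
Cost per lb N = £63.72 / 6.8 = £9.3706.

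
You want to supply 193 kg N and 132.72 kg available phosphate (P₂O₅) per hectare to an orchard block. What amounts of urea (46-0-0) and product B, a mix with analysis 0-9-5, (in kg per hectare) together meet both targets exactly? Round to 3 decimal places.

Per-hectare balance (a = urea, b = product B):
N: 0.46·a + 0·b = 193
P₂O₅: 0·a + 0.09·b = 132.72
Solving simultaneously: a = 419.5652, b = 1474.6667.

419.565 kg urea, 1474.667 kg product B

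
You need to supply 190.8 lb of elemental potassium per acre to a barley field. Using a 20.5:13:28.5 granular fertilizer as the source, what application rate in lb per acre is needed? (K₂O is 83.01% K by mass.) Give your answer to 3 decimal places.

As K₂O: 190.8 / 0.8301 = 229.852 lb per acre.
Product per acre = 229.852 / 28.5% = 806.4976 lb.

806.498 lb of product per acre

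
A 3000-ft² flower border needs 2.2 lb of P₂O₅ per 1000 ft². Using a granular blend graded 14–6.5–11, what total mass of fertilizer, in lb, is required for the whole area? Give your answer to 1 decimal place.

101.5 lb

Product per 1000 ft² = 2.2 / 6.5% = 33.8462 lb.
Total product = 33.8462 × 3000 / 1000 = 101.538 lb.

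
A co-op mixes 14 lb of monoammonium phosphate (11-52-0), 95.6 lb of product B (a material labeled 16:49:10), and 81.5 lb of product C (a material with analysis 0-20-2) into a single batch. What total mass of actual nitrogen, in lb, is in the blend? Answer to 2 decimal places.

16.84 lb N

N mass = 11%×14 + 16%×95.6 + 0%×81.5 = 16.836 lb.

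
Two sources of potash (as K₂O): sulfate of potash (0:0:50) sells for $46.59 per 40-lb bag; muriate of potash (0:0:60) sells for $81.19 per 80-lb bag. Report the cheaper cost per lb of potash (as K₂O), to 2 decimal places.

$1.69 per lb K₂O (muriate of potash)

sulfate of potash: K₂O per bag = 40 × 50% = 20 lb; cost = 46.59 / 20 = $2.3295/lb K₂O.
muriate of potash: K₂O per bag = 80 × 60% = 48 lb; cost = 81.19 / 48 = $1.6915/lb K₂O.
muriate of potash is cheaper.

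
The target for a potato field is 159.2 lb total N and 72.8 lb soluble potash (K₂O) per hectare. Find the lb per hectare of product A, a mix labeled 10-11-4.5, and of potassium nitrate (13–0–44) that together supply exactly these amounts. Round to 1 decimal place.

Per-hectare balance (a = product A, b = potassium nitrate):
N: 0.1·a + 0.13·b = 159.2
K₂O: 0.045·a + 0.44·b = 72.8
From row1: a = (159.2 − 0.13·b) / 0.1.
Into row2: 0.045·(159.2 − 0.13·b)/0.1 + 0.44·b = 72.8 → b = 3.04063, a = 1588.047.

1588.0 lb product A, 3.0 lb potassium nitrate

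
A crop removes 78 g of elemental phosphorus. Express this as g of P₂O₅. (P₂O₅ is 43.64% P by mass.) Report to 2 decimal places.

P₂O₅ = 78 / 0.4364 = 178.735 g.

178.74 g P₂O₅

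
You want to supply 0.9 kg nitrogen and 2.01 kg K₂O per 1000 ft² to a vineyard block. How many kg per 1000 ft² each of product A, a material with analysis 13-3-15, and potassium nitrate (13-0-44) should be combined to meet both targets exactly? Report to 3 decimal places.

3.573 kg product A, 3.350 kg potassium nitrate

Per-1000 ft² balance (a = product A, b = potassium nitrate):
N: 0.13·a + 0.13·b = 0.9
K₂O: 0.15·a + 0.44·b = 2.01
Solving simultaneously: a = 3.57294, b = 3.35013.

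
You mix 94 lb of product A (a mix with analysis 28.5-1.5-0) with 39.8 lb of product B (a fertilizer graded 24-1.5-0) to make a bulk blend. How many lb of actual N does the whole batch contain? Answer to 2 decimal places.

36.34 lb N

N mass = 28.5%×94 + 24%×39.8 = 36.342 lb.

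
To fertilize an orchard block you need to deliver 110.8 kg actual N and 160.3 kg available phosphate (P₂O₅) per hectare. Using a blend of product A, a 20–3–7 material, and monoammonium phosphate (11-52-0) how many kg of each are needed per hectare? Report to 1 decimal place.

397.1 kg product A, 285.4 kg monoammonium phosphate

Per-hectare balance (a = product A, b = monoammonium phosphate):
N: 0.2·a + 0.11·b = 110.8
P₂O₅: 0.03·a + 0.52·b = 160.3
Eliminate b: (row1) − 0.11/0.52·(row2) → 0.193654·a = 76.8904, so a = 397.051.
Then b = (160.3 − 0.03·397.051) / 0.52 = 285.362.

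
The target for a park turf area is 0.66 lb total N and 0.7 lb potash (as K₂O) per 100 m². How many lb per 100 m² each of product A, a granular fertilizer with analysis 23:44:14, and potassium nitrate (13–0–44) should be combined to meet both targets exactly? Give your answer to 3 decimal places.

Let a = lb of product A, b = lb of potassium nitrate (per 100 m²).
N: 0.23·a + 0.13·b = 0.66
K₂O: 0.14·a + 0.44·b = 0.7
Eliminate b: (row1) − 0.13/0.44·(row2) → 0.188636·a = 0.453182, so a = 2.40241.
Then b = (0.7 − 0.14·2.40241) / 0.44 = 0.826506.

2.402 lb product A, 0.827 lb potassium nitrate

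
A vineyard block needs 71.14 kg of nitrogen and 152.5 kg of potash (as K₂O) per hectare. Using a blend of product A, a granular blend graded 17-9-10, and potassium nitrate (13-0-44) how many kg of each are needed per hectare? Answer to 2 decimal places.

Per-hectare balance (a = product A, b = potassium nitrate):
N: 0.17·a + 0.13·b = 71.14
K₂O: 0.1·a + 0.44·b = 152.5
Eliminate a: (row1) − 0.17/0.1·(row2) → -0.618·b = -188.11, so b = 304.385.
Back-substitute: a = (71.14 − 0.13·304.385) / 0.17 = 185.706.

185.71 kg product A, 304.39 kg potassium nitrate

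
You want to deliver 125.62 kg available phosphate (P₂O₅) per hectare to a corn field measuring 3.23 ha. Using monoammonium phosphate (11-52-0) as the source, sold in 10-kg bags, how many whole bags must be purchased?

Product per hectare = 125.62 / 52% = 241.577 kg.
Total product = 241.577 × 3.23 = 780.293 kg.
Bags = ⌈780.293 / 10⌉ = 79.

79 bags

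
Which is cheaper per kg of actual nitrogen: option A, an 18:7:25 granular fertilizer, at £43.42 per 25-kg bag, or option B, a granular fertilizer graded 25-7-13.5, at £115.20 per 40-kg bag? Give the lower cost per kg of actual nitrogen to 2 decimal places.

£9.65 per kg N (option A)

option A: N per bag = 25 × 18% = 4.5 kg; cost = 43.42 / 4.5 = £9.6489/kg N.
option B: N per bag = 40 × 25% = 10 kg; cost = 115.20 / 10 = £11.5200/kg N.
option A is cheaper.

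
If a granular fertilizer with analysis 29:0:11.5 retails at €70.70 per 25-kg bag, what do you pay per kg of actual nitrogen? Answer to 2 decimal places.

€9.75 per kg N

N in bag = 25 × 29% = 7.25 kg.
Cost per kg N = €70.70 / 7.25 = €9.7517.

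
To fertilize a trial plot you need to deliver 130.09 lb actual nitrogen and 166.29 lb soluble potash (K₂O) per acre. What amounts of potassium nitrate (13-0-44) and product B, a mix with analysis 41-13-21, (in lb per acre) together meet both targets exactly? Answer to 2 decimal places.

266.88 lb potassium nitrate, 232.67 lb product B

Per-acre balance (a = potassium nitrate, b = product B):
N: 0.13·a + 0.41·b = 130.09
K₂O: 0.44·a + 0.21·b = 166.29
Eliminate b: (row1) − 0.41/0.21·(row2) → -0.729048·a = -194.571, so a = 266.884.
Then b = (166.29 − 0.44·266.884) / 0.21 = 232.671.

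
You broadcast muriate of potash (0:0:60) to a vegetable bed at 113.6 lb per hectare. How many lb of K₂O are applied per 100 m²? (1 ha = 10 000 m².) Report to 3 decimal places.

0.682 lb K₂O per hundred sq m

K₂O per hectare = 113.6 × 60% = 68.16 lb.
Convert to per 100 m²: 68.16 × 0.01 = 0.6816 lb.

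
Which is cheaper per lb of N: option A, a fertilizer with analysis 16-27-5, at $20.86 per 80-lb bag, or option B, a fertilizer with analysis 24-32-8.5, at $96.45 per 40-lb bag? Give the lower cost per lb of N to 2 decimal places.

option A: N per bag = 80 × 16% = 12.8 lb; cost = 20.86 / 12.8 = $1.6297/lb N.
option B: N per bag = 40 × 24% = 9.6 lb; cost = 96.45 / 9.6 = $10.0469/lb N.
option A is cheaper.

$1.63 per lb N (option A)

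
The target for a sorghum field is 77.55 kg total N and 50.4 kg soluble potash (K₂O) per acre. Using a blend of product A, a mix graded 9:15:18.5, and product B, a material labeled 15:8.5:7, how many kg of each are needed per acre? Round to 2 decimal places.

Per-acre balance (a = product A, b = product B):
N: 0.09·a + 0.15·b = 77.55
K₂O: 0.185·a + 0.07·b = 50.4
Eliminate b: (row1) − 0.15/0.07·(row2) → -0.306429·a = -30.45, so a = 99.3706.
Then b = (50.4 − 0.185·99.3706) / 0.07 = 457.378.

99.37 kg product A, 457.38 kg product B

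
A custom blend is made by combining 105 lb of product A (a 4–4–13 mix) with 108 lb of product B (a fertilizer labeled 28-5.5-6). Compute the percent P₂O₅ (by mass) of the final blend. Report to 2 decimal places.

Total mass = 105 + 108 = 213 lb.
P₂O₅ mass = 4%×105 + 5.5%×108 = 10.14 lb.
% P₂O₅ = 10.14 / 213 = 4.76056%.

4.76% P₂O₅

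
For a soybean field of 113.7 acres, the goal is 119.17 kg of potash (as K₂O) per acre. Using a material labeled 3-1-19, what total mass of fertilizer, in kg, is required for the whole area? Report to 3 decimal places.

71313.837 kg

Product per acre = 119.17 / 19% = 627.211 kg.
Total product = 627.211 × 113.7 = 71313.8368 kg.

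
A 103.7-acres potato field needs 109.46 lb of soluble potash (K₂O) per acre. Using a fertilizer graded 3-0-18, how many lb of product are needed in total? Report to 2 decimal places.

63061.12 lb

Product per acre = 109.46 / 18% = 608.111 lb.
Total product = 608.111 × 103.7 = 63061.122 lb.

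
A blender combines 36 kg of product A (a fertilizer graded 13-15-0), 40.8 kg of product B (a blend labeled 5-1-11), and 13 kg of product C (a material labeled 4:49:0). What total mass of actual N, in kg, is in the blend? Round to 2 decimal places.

N mass = 13%×36 + 5%×40.8 + 4%×13 = 7.24 kg.

7.24 kg N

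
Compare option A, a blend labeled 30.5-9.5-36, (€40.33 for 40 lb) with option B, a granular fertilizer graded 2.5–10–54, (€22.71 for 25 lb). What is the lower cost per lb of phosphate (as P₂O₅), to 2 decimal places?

€9.08 per lb P₂O₅ (option B)

option A: P₂O₅ per bag = 40 × 9.5% = 3.8 lb; cost = 40.33 / 3.8 = €10.6132/lb P₂O₅.
option B: P₂O₅ per bag = 25 × 10% = 2.5 lb; cost = 22.71 / 2.5 = €9.0840/lb P₂O₅.
option B is cheaper.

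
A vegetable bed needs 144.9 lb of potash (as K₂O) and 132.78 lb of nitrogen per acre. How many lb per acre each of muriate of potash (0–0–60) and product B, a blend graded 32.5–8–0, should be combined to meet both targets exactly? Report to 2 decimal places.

Let a = lb of muriate of potash, b = lb of product B (per acre).
K₂O: 0.6·a + 0·b = 144.9
N: 0·a + 0.325·b = 132.78
Solving simultaneously: a = 241.5, b = 408.554.

241.50 lb muriate of potash, 408.55 lb product B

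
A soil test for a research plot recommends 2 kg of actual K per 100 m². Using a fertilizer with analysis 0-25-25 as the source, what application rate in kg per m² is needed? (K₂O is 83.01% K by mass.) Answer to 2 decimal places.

0.10 kg of product per sq m

As K₂O: 2 / 0.8301 = 2.40935 kg per 100 m².
Product per 100 m² = 2.40935 / 25% = 9.63739 kg.
Convert to per m²: 9.63739 × 0.01 = 0.0963739 kg.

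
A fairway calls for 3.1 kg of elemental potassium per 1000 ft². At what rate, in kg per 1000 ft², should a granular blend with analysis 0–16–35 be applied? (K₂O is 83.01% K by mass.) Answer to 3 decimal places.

As K₂O: 3.1 / 0.8301 = 3.73449 kg per 1000 ft².
Product per 1000 ft² = 3.73449 / 35% = 10.66997 kg.

10.670 kg of product per thousand sq ft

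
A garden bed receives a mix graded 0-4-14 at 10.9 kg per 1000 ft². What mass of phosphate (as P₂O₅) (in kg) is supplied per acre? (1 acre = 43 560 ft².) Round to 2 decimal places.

18.99 kg P₂O₅ per acre

P₂O₅ per 1000 ft² = 10.9 × 4% = 0.436 kg.
Convert to per acre: 0.436 × 43.56 = 18.9922 kg.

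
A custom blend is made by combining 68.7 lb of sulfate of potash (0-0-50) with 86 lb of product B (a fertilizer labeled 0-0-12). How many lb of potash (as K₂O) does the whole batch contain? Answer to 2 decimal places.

44.67 lb K₂O

K₂O mass = 50%×68.7 + 12%×86 = 44.67 lb.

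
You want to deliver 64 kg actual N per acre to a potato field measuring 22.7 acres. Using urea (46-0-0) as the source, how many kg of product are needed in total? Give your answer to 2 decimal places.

Product per acre = 64 / 46% = 139.13 kg.
Total product = 139.13 × 22.7 = 3158.261 kg.

3158.26 kg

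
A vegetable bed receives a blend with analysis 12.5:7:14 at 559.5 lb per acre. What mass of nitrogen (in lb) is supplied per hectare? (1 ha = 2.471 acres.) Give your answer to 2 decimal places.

nitrogen per acre = 559.5 × 12.5% = 69.9375 lb.
Convert to per hectare: 69.9375 × 2.471 = 172.816 lb.

172.82 lb N per hectare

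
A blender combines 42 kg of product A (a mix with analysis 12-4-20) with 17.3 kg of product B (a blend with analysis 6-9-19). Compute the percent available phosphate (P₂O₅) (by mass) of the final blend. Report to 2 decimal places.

5.46% P₂O₅

Total mass = 42 + 17.3 = 59.3 kg.
P₂O₅ mass = 4%×42 + 9%×17.3 = 3.237 kg.
% P₂O₅ = 3.237 / 59.3 = 5.45868%.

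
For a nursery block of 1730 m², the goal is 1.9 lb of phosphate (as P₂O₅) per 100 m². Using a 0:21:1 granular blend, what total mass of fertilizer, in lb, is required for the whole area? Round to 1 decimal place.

Product per 100 m² = 1.9 / 21% = 9.04762 lb.
Total product = 9.04762 × 1730 / 100 = 156.524 lb.

156.5 lb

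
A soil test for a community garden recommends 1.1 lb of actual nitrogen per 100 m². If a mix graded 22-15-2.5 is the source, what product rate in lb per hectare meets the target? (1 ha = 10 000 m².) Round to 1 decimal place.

Product per 100 m² = 1.1 / 22% = 5 lb.
Convert to per hectare: 5 × 100 = 500 lb.

500.0 lb of product per hectare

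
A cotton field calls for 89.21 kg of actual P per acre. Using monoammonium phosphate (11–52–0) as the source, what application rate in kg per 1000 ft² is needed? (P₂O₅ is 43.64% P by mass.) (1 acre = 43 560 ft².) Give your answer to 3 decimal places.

As P₂O₅: 89.21 / 0.4364 = 204.423 kg per acre.
Product per acre = 204.423 / 52% = 393.12 kg.
Convert to per 1000 ft²: 393.12 × 0.0229568 = 9.0248 kg.

9.025 kg of product per thousand sq ft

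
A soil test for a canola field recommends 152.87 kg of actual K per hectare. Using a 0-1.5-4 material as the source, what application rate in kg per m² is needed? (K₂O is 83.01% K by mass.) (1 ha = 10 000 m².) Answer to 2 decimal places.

0.46 kg of product per sq m

As K₂O: 152.87 / 0.8301 = 184.159 kg per hectare.
Product per hectare = 184.159 / 4% = 4603.96 kg.
Convert to per m²: 4603.96 × 0.0001 = 0.460396 kg.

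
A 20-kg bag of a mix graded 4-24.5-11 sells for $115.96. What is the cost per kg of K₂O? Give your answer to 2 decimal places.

K₂O in bag = 20 × 11% = 2.2 kg.
Cost per kg K₂O = $115.96 / 2.2 = $52.7091.

$52.71 per kg K₂O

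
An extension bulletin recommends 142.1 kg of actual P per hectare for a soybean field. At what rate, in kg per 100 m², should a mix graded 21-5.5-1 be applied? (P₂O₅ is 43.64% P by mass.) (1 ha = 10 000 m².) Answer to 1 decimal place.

As P₂O₅: 142.1 / 0.4364 = 325.619 kg per hectare.
Product per hectare = 325.619 / 5.5% = 5920.34 kg.
Convert to per 100 m²: 5920.34 × 0.01 = 59.2034 kg.

59.2 kg of product per hundred sq m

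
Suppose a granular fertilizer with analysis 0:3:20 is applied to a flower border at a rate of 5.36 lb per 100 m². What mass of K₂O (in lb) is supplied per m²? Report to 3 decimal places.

K₂O per 100 m² = 5.36 × 20% = 1.072 lb.
Convert to per m²: 1.072 × 0.01 = 0.01072 lb.

0.011 lb K₂O per sq m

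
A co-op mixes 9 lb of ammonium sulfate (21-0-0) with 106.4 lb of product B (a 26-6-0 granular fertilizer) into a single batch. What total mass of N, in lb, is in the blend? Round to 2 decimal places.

N mass = 21%×9 + 26%×106.4 = 29.554 lb.

29.55 lb N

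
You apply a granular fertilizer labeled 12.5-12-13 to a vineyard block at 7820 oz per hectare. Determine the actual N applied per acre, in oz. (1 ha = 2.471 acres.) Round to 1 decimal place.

395.6 oz N per acre

nitrogen per hectare = 7820 × 12.5% = 977.5 oz.
Convert to per acre: 977.5 × 0.404694 = 395.589 oz.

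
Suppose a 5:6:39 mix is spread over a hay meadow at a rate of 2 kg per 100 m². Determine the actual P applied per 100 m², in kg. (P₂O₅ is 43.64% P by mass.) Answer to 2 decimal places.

P₂O₅ per 100 m² = 2 × 6% = 0.12 kg.
Elemental P = 0.12 × 0.4364 = 0.052368 kg per 100 m².

0.05 kg P per hundred sq m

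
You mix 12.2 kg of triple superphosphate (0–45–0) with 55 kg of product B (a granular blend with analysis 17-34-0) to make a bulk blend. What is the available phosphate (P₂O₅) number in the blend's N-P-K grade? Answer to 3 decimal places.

Total mass = 12.2 + 55 = 67.2 kg.
P₂O₅ mass = 45%×12.2 + 34%×55 = 24.19 kg.
% P₂O₅ = 24.19 / 67.2 = 35.99702%.

35.997% P₂O₅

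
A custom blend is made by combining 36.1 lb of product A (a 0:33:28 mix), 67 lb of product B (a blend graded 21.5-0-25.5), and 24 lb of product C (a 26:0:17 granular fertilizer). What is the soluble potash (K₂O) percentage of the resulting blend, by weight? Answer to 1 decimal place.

24.6% K₂O

Total mass = 36.1 + 67 + 24 = 127.1 lb.
K₂O mass = 28%×36.1 + 25.5%×67 + 17%×24 = 31.273 lb.
% K₂O = 31.273 / 127.1 = 24.605%.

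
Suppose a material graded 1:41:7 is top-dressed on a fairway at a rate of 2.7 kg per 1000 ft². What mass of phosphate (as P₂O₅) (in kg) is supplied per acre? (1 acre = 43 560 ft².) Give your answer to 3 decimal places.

P₂O₅ per 1000 ft² = 2.7 × 41% = 1.107 kg.
Convert to per acre: 1.107 × 43.56 = 48.2209 kg.

48.221 kg P₂O₅ per acre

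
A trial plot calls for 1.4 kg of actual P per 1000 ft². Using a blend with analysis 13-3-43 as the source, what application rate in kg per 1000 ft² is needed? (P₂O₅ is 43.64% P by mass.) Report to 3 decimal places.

106.936 kg of product per thousand sq ft

As P₂O₅: 1.4 / 0.4364 = 3.20807 kg per 1000 ft².
Product per 1000 ft² = 3.20807 / 3% = 106.9355 kg.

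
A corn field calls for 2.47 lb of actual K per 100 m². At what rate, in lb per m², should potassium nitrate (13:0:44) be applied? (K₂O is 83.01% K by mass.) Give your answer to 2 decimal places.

0.07 lb of product per sq m

As K₂O: 2.47 / 0.8301 = 2.97555 lb per 100 m².
Product per 100 m² = 2.97555 / 44% = 6.7626 lb.
Convert to per m²: 6.7626 × 0.01 = 0.067626 lb.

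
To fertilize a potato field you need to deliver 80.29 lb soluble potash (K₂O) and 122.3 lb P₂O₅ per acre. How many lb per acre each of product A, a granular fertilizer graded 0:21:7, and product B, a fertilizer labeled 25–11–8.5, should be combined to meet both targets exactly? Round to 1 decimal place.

Let a = lb of product A, b = lb of product B (per acre).
K₂O: 0.07·a + 0.085·b = 80.29
P₂O₅: 0.21·a + 0.11·b = 122.3
Solving simultaneously: a = 154.049, b = 817.724.

154.0 lb product A, 817.7 lb product B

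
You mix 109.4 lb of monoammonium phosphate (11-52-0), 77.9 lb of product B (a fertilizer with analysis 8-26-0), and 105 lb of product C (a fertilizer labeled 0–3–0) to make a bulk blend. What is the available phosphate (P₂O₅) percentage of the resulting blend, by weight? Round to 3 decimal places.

Total mass = 109.4 + 77.9 + 105 = 292.3 lb.
P₂O₅ mass = 52%×109.4 + 26%×77.9 + 3%×105 = 80.292 lb.
% P₂O₅ = 80.292 / 292.3 = 27.46904%.

27.469% P₂O₅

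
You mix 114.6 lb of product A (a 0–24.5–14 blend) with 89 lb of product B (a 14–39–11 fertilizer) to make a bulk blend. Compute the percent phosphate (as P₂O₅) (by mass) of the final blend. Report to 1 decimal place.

30.8% P₂O₅

Total mass = 114.6 + 89 = 203.6 lb.
P₂O₅ mass = 24.5%×114.6 + 39%×89 = 62.787 lb.
% P₂O₅ = 62.787 / 203.6 = 30.8384%.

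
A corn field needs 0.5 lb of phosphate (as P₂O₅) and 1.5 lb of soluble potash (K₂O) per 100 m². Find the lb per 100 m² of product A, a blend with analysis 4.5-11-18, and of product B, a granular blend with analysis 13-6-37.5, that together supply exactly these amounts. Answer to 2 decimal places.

3.20 lb product A, 2.46 lb product B

Let a = lb of product A, b = lb of product B (per 100 m²).
P₂O₅: 0.11·a + 0.06·b = 0.5
K₂O: 0.18·a + 0.375·b = 1.5
From row1: a = (0.5 − 0.06·b) / 0.11.
Into row2: 0.18·(0.5 − 0.06·b)/0.11 + 0.375·b = 1.5 → b = 2.46305, a = 3.20197.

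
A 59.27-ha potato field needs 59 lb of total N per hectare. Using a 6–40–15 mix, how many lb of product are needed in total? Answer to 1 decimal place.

Product per hectare = 59 / 6% = 983.333 lb.
Total product = 983.333 × 59.27 = 58282.17 lb.

58282.2 lb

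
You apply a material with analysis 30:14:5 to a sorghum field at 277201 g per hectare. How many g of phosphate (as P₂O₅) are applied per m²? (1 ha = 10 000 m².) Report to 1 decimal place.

P₂O₅ per hectare = 277201 × 14% = 38808.1 g.
Convert to per m²: 38808.1 × 0.0001 = 3.88081 g.

3.9 g P₂O₅ per sq m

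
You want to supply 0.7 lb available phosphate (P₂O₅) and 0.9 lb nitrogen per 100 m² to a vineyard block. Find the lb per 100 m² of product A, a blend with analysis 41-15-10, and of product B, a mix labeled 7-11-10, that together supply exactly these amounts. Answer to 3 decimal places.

Let a = lb of product A, b = lb of product B (per 100 m²).
P₂O₅: 0.15·a + 0.11·b = 0.7
N: 0.41·a + 0.07·b = 0.9
From row1: a = (0.7 − 0.11·b) / 0.15.
Into row2: 0.41·(0.7 − 0.11·b)/0.15 + 0.07·b = 0.9 → b = 4.39306, a = 1.44509.

1.445 lb product A, 4.393 lb product B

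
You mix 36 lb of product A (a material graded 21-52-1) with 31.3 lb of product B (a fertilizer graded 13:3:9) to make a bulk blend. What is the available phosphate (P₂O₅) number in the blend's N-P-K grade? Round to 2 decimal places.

29.21% P₂O₅

Total mass = 36 + 31.3 = 67.3 lb.
P₂O₅ mass = 52%×36 + 3%×31.3 = 19.659 lb.
% P₂O₅ = 19.659 / 67.3 = 29.211%.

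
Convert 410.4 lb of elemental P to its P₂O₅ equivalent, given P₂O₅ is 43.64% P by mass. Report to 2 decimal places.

940.42 lb P₂O₅

P₂O₅ = 410.4 / 0.4364 = 940.422 lb.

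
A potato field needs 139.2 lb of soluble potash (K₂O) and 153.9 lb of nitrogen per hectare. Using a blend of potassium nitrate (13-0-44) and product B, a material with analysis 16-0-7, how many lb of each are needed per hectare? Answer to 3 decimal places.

Per-hectare balance (a = potassium nitrate, b = product B):
K₂O: 0.44·a + 0.07·b = 139.2
N: 0.13·a + 0.16·b = 153.9
From row1: a = (139.2 − 0.07·b) / 0.44.
Into row2: 0.13·(139.2 − 0.07·b)/0.44 + 0.16·b = 153.9 → b = 809.4617, a = 187.5856.

187.586 lb potassium nitrate, 809.462 lb product B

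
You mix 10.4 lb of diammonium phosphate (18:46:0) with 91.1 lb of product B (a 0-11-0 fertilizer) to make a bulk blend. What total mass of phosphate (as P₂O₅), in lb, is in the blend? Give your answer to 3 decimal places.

P₂O₅ mass = 46%×10.4 + 11%×91.1 = 14.805 lb.

14.805 lb P₂O₅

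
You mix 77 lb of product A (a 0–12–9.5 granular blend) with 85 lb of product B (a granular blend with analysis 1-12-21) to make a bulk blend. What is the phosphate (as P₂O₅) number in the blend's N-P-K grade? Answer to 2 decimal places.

12.00% P₂O₅

Total mass = 77 + 85 = 162 lb.
P₂O₅ mass = 12%×77 + 12%×85 = 19.44 lb.
% P₂O₅ = 19.44 / 162 = 12%.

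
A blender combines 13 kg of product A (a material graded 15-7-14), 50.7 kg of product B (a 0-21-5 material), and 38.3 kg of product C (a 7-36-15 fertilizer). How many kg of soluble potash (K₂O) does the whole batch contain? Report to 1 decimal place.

10.1 kg K₂O

K₂O mass = 14%×13 + 5%×50.7 + 15%×38.3 = 10.1 kg.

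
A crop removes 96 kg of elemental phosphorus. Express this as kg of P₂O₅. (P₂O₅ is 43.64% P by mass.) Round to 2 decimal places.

P₂O₅ = 96 / 0.4364 = 219.982 kg.

219.98 kg P₂O₅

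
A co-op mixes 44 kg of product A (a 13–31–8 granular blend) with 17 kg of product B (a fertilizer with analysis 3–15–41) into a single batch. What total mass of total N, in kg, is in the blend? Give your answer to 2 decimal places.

6.23 kg N

N mass = 13%×44 + 3%×17 = 6.23 kg.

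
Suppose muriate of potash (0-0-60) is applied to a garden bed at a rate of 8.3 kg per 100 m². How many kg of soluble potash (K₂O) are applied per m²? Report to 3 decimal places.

K₂O per 100 m² = 8.3 × 60% = 4.98 kg.
Convert to per m²: 4.98 × 0.01 = 0.0498 kg.

0.050 kg K₂O per sq m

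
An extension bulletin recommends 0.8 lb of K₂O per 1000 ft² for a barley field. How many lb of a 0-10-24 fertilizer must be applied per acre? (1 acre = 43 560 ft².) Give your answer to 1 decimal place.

145.2 lb of product per acre

Product per 1000 ft² = 0.8 / 24% = 3.33333 lb.
Convert to per acre: 3.33333 × 43.56 = 145.2 lb.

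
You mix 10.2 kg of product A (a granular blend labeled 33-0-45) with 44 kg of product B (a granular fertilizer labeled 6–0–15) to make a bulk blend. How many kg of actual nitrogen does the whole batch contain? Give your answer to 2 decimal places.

6.01 kg N

N mass = 33%×10.2 + 6%×44 = 6.006 kg.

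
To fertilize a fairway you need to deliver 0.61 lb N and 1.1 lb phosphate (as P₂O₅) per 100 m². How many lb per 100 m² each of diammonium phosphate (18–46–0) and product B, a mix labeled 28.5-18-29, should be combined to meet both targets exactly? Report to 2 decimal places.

Per-100 m² balance (a = diammonium phosphate, b = product B):
N: 0.18·a + 0.285·b = 0.61
P₂O₅: 0.46·a + 0.18·b = 1.1
Eliminate b: (row1) − 0.285/0.18·(row2) → -0.548333·a = -1.13167, so a = 2.06383.
Then b = (1.1 − 0.46·2.06383) / 0.18 = 0.836879.

2.06 lb diammonium phosphate, 0.84 lb product B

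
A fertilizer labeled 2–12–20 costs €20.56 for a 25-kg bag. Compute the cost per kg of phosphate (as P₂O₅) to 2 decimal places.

P₂O₅ in bag = 25 × 12% = 3 kg.
Cost per kg P₂O₅ = €20.56 / 3 = €6.8533.

€6.85 per kg P₂O₅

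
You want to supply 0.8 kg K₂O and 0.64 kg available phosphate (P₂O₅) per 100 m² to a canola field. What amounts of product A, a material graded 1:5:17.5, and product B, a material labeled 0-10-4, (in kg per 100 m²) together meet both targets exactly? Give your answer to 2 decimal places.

Per-100 m² balance (a = product A, b = product B):
K₂O: 0.175·a + 0.04·b = 0.8
P₂O₅: 0.05·a + 0.1·b = 0.64
From row1: a = (0.8 − 0.04·b) / 0.175.
Into row2: 0.05·(0.8 − 0.04·b)/0.175 + 0.1·b = 0.64 → b = 4.64516, a = 3.50968.

3.51 kg product A, 4.65 kg product B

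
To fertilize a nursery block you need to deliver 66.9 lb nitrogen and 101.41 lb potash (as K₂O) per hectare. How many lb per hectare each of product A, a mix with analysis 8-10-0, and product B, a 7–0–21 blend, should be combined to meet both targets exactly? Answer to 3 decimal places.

Let a = lb of product A, b = lb of product B (per hectare).
N: 0.08·a + 0.07·b = 66.9
K₂O: 0·a + 0.21·b = 101.41
Solving simultaneously: a = 413.7083, b = 482.9048.

413.708 lb product A, 482.905 lb product B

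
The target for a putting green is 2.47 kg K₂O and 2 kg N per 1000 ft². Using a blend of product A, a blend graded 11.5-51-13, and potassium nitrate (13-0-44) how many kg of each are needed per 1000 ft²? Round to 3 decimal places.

Let a = kg of product A, b = kg of potassium nitrate (per 1000 ft²).
K₂O: 0.13·a + 0.44·b = 2.47
N: 0.115·a + 0.13·b = 2
Eliminate b: (row1) − 0.44/0.13·(row2) → -0.259231·a = -4.29923, so a = 16.5846.
Then b = (2 − 0.115·16.5846) / 0.13 = 0.71365.

16.585 kg product A, 0.714 kg potassium nitrate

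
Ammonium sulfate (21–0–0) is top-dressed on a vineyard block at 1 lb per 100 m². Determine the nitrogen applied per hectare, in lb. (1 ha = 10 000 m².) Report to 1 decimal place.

nitrogen per 100 m² = 1 × 21% = 0.21 lb.
Convert to per hectare: 0.21 × 100 = 21 lb.

21.0 lb N per hectare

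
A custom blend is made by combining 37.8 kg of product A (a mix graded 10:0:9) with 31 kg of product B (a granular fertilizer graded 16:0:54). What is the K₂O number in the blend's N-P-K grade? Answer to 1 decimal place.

Total mass = 37.8 + 31 = 68.8 kg.
K₂O mass = 9%×37.8 + 54%×31 = 20.142 kg.
% K₂O = 20.142 / 68.8 = 29.2762%.

29.3% K₂O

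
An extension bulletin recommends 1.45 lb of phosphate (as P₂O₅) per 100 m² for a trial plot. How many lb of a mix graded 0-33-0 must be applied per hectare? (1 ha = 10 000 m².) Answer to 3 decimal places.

439.394 lb of product per hectare

Product per 100 m² = 1.45 / 33% = 4.39394 lb.
Convert to per hectare: 4.39394 × 100 = 439.3939 lb.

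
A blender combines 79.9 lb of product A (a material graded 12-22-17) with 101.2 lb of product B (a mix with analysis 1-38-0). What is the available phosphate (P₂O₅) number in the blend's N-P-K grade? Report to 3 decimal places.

30.941% P₂O₅

Total mass = 79.9 + 101.2 = 181.1 lb.
P₂O₅ mass = 22%×79.9 + 38%×101.2 = 56.034 lb.
% P₂O₅ = 56.034 / 181.1 = 30.9409%.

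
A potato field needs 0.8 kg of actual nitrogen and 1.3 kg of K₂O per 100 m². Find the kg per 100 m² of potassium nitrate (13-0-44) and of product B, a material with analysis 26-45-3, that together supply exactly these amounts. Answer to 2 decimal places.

Per-100 m² balance (a = potassium nitrate, b = product B):
N: 0.13·a + 0.26·b = 0.8
K₂O: 0.44·a + 0.03·b = 1.3
Solving simultaneously: a = 2.84163, b = 1.65611.

2.84 kg potassium nitrate, 1.66 kg product B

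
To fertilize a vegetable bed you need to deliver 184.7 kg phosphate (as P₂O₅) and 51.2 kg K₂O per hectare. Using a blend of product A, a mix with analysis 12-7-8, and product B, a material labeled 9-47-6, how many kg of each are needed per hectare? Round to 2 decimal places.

Per-hectare balance (a = product A, b = product B):
P₂O₅: 0.07·a + 0.47·b = 184.7
K₂O: 0.08·a + 0.06·b = 51.2
Solving simultaneously: a = 388.683, b = 335.0898.

388.68 kg product A, 335.09 kg product B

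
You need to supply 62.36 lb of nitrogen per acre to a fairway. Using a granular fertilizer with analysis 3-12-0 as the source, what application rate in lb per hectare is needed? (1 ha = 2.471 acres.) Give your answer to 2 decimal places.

5136.39 lb of product per hectare

Product per acre = 62.36 / 3% = 2078.67 lb.
Convert to per hectare: 2078.67 × 2.471 = 5136.385 lb.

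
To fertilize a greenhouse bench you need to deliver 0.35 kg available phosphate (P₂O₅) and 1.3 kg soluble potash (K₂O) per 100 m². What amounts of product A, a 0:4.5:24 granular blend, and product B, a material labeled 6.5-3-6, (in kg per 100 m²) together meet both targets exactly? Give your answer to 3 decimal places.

4.000 kg product A, 5.667 kg product B

With a, b = kg per 100 m² of product A and product B:
P₂O₅: 0.045·a + 0.03·b = 0.35
K₂O: 0.24·a + 0.06·b = 1.3
Eliminate b: (row1) − 0.03/0.06·(row2) → -0.075·a = -0.3, so a = 4.
Then b = (1.3 − 0.24·4) / 0.06 = 5.66667.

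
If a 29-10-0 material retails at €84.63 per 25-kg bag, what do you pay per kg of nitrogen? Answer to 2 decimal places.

N in bag = 25 × 29% = 7.25 kg.
Cost per kg N = €84.63 / 7.25 = €11.6731.

€11.67 per kg N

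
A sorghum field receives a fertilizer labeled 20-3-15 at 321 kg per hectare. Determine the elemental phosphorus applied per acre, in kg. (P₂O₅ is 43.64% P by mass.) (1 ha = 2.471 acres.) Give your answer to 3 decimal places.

P₂O₅ per hectare = 321 × 3% = 9.63 kg.
Elemental P = 9.63 × 0.4364 = 4.20253 kg per hectare.
Convert to per acre: 4.20253 × 0.404694 = 1.70074 kg.

1.701 kg P per acre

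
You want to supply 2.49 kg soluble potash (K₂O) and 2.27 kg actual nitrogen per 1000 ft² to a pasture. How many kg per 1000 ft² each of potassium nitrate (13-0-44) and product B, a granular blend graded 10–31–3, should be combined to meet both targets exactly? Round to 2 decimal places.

4.51 kg potassium nitrate, 16.84 kg product B

Let a = kg of potassium nitrate, b = kg of product B (per 1000 ft²).
K₂O: 0.44·a + 0.03·b = 2.49
N: 0.13·a + 0.1·b = 2.27
Eliminate a: (row1) − 0.44/0.13·(row2) → -0.308462·b = -5.19308, so b = 16.8354.
Back-substitute: a = (2.49 − 0.03·16.8354) / 0.44 = 4.51122.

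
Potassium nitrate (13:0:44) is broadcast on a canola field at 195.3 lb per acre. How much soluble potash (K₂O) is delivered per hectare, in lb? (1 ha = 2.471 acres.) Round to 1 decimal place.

K₂O per acre = 195.3 × 44% = 85.932 lb.
Convert to per hectare: 85.932 × 2.471 = 212.338 lb.

212.3 lb K₂O per hectare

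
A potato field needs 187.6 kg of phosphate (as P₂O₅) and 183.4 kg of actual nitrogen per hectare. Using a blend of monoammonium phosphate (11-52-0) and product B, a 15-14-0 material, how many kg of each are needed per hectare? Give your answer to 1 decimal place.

Let a = kg of monoammonium phosphate, b = kg of product B (per hectare).
P₂O₅: 0.52·a + 0.14·b = 187.6
N: 0.11·a + 0.15·b = 183.4
Solving simultaneously: a = 39.361, b = 1193.802.

39.4 kg monoammonium phosphate, 1193.8 kg product B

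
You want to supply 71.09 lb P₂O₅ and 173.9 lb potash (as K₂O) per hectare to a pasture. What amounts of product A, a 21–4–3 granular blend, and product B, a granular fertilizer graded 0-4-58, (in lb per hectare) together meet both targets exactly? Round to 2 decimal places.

1558.01 lb product A, 219.24 lb product B

Per-hectare balance (a = product A, b = product B):
P₂O₅: 0.04·a + 0.04·b = 71.09
K₂O: 0.03·a + 0.58·b = 173.9
Solving simultaneously: a = 1558.009, b = 219.241.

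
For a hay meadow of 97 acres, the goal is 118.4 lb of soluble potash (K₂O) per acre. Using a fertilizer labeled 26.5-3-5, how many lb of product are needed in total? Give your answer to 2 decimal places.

Product per acre = 118.4 / 5% = 2368 lb.
Total product = 2368 × 97 = 229696 lb.

229696.00 lb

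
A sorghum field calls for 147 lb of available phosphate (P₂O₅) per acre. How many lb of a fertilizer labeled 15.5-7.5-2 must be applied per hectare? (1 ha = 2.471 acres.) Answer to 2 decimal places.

Product per acre = 147 / 7.5% = 1960 lb.
Convert to per hectare: 1960 × 2.471 = 4843.16 lb.

4843.16 lb of product per hectare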